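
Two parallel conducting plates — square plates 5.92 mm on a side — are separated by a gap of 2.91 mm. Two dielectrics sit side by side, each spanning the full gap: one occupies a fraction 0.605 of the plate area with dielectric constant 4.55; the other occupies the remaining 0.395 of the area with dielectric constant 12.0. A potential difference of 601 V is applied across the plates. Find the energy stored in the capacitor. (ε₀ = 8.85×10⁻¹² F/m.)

A = (5.92 mm)² = 3.50×10⁻⁵ m².
Side-by-side slabs ⇒ two capacitors in parallel, each spanning the full gap.
C₁ = κ₁ε₀A₁/d = 4.55 × 8.85×10⁻¹² × 2.12×10⁻⁵ / 2.91×10⁻³ = 2.93×10⁻¹³ F.
C₂ = κ₂ε₀A₂/d = 12.0 × 8.85×10⁻¹² × 1.38×10⁻⁵ / 2.91×10⁻³ = 5.05×10⁻¹³ F.
C = C₁ + C₂ = 7.99×10⁻¹³ F.
U = ½CV² = ½ × 7.99×10⁻¹³ × (601)² = 1.44×10⁻⁷ J.

U ≈ 144 nJ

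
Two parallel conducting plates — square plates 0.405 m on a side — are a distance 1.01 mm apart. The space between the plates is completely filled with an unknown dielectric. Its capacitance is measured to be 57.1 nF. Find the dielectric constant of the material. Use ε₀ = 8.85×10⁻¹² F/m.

A = (0.405 m)² = 0.164 m².
κ = Cd/(ε₀A) = 5.71×10⁻⁸ × 1.01×10⁻³ / (8.85×10⁻¹² × 0.164) = 39.7.

39.7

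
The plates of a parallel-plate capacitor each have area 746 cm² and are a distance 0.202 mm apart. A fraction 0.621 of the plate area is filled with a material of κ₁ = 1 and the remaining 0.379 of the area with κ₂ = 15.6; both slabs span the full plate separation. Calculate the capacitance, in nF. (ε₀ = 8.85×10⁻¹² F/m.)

C ≈ 21.4 nF

A = 746 cm² = 7.46×10⁻² m².
Side-by-side slabs ⇒ two capacitors in parallel, each spanning the full gap.
C₁ = κ₁ε₀A₁/d = 1.00 × 8.85×10⁻¹² × 4.63×10⁻² / 2.02×10⁻⁴ = 2.03×10⁻⁹ F.
C₂ = κ₂ε₀A₂/d = 15.6 × 8.85×10⁻¹² × 2.83×10⁻² / 2.02×10⁻⁴ = 1.93×10⁻⁸ F.
C = C₁ + C₂ = 2.14×10⁻⁸ F.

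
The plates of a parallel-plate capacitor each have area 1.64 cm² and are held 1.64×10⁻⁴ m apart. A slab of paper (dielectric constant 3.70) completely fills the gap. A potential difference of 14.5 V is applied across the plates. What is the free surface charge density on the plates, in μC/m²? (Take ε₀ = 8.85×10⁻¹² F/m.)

2.90 μC/m²

A = 1.64 cm² = 1.64×10⁻⁴ m².
C = κε₀A/d = 3.70 × 8.85×10⁻¹² × 1.64×10⁻⁴ / 1.64×10⁻⁴ = 3.27×10⁻¹¹ F.
σ = Q/A = CV/A = 3.27×10⁻¹¹ × 14.5 / 1.64×10⁻⁴ = 2.90×10⁻⁶ C/m².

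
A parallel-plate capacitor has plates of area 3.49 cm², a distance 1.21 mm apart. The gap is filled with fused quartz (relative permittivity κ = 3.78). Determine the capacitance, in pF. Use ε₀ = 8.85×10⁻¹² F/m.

C ≈ 9.65 pF

A = 3.49 cm² = 3.49×10⁻⁴ m².
C = κε₀A/d = 3.78 × 8.85×10⁻¹² × 3.49×10⁻⁴ / 1.21×10⁻³ = 9.65×10⁻¹² F.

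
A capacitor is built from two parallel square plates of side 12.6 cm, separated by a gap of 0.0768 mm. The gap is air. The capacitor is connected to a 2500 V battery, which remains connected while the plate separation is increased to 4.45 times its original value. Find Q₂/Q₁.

Battery connected ⇒ V is held fixed.
C₂ = 0.225 C₁ and Q = CV, so Q₂/Q₁ = C₂/C₁ = 0.225.

Q₂/Q₁ ≈ 0.225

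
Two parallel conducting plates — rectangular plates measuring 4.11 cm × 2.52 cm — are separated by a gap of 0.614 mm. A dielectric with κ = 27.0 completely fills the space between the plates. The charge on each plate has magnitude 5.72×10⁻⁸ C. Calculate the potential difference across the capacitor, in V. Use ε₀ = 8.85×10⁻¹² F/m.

A = 4.11 × 2.52 cm² = 1.04×10⁻³ m².
C = κε₀A/d = 27.0 × 8.85×10⁻¹² × 1.04×10⁻³ / 6.14×10⁻⁴ = 4.03×10⁻¹⁰ F.
V = Q/C = 5.72×10⁻⁸ / 4.03×10⁻¹⁰ = 1.42×10² V.

142 V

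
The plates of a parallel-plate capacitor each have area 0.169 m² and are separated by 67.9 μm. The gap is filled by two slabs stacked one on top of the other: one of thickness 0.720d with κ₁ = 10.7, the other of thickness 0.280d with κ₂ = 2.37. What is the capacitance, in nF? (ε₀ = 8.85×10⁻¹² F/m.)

C ≈ 119 nF

Stacked slabs ⇒ two capacitors in series, each with the full plate area.
C₁ = κ₁ε₀A/d₁ = 10.7 × 8.85×10⁻¹² × 0.169 / 4.89×10⁻⁵ = 3.27×10⁻⁷ F.
C₂ = κ₂ε₀A/d₂ = 2.37 × 8.85×10⁻¹² × 0.169 / 1.90×10⁻⁵ = 1.86×10⁻⁷ F.
C = (1/C₁ + 1/C₂)⁻¹ = 1.19×10⁻⁷ F.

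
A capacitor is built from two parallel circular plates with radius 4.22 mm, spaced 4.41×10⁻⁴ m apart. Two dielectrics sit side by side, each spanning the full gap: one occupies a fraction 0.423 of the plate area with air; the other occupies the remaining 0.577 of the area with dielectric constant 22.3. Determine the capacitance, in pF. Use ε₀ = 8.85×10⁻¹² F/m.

C ≈ 14.9 pF

A = π(4.22 mm)² = 5.59×10⁻⁵ m².
Side-by-side slabs ⇒ two capacitors in parallel, each spanning the full gap.
C₁ = κ₁ε₀A₁/d = 1.00 × 8.85×10⁻¹² × 2.37×10⁻⁵ / 4.41×10⁻⁴ = 4.75×10⁻¹³ F.
C₂ = κ₂ε₀A₂/d = 22.3 × 8.85×10⁻¹² × 3.23×10⁻⁵ / 4.41×10⁻⁴ = 1.44×10⁻¹¹ F.
C = C₁ + C₂ = 1.49×10⁻¹¹ F.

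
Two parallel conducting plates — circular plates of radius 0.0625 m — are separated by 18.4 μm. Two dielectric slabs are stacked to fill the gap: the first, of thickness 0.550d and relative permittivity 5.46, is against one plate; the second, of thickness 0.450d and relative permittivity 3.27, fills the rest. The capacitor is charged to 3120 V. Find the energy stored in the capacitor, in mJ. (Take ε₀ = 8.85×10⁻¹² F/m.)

A = π(0.0625 m)² = 1.23×10⁻² m².
Stacked slabs ⇒ two capacitors in series, each with the full plate area.
C₁ = κ₁ε₀A/d₁ = 5.46 × 8.85×10⁻¹² × 1.23×10⁻² / 1.01×10⁻⁵ = 5.86×10⁻⁸ F.
C₂ = κ₂ε₀A/d₂ = 3.27 × 8.85×10⁻¹² × 1.23×10⁻² / 8.28×10⁻⁶ = 4.29×10⁻⁸ F.
C = (1/C₁ + 1/C₂)⁻¹ = 2.48×10⁻⁸ F.
U = ½CV² = ½ × 2.48×10⁻⁸ × (3120)² = 0.121 J.

U ≈ 121 mJ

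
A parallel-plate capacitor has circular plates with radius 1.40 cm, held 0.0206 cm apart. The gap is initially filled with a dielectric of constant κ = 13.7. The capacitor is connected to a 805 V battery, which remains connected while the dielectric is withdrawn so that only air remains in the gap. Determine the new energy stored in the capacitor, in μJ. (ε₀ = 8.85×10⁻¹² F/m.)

U ≈ 8.57 μJ

A = π(1.40 cm)² = 6.16×10⁻⁴ m².
Initially C₁ = κε₀A/d = 13.7 × 8.85×10⁻¹² × 6.16×10⁻⁴ / 2.06×10⁻⁴ = 3.62×10⁻¹⁰ F.
U₁ = 1.17×10⁻⁴ J.
Battery connected ⇒ V is held fixed. C₂ = 0.0730 C₁ and U = ½CV², so U₂/U₁ = C₂/C₁ = 0.0730.
U₂ = 0.0730 × 1.17×10⁻⁴ = 8.57×10⁻⁶ J.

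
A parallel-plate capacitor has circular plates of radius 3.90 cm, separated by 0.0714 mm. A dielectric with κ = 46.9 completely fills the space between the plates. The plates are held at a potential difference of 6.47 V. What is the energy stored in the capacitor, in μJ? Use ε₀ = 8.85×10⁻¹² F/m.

0.581 μJ

A = π(3.90 cm)² = 4.78×10⁻³ m².
C = κε₀A/d = 46.9 × 8.85×10⁻¹² × 4.78×10⁻³ / 7.14×10⁻⁵ = 2.78×10⁻⁸ F.
U = ½CV² = ½ × 2.78×10⁻⁸ × (6.47)² = 5.81×10⁻⁷ J.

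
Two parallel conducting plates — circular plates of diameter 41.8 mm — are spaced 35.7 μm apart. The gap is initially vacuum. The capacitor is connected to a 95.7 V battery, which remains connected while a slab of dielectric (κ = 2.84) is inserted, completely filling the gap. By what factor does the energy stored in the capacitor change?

Battery connected ⇒ V is held fixed.
C₂ = 2.84 C₁ and U = ½CV², so U₂/U₁ = C₂/C₁ = 2.84.

U₂/U₁ ≈ 2.84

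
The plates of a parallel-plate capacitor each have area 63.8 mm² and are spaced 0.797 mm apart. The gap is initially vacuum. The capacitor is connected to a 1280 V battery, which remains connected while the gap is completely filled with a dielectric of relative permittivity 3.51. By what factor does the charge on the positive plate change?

3.51

Battery connected ⇒ V is held fixed.
C₂ = 3.51 C₁ and Q = CV, so Q₂/Q₁ = C₂/C₁ = 3.51.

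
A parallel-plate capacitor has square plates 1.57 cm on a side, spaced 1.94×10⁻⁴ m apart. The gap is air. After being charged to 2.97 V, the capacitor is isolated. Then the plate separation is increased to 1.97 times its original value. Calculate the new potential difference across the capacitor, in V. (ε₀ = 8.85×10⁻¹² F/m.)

V ≈ 5.85 V

A = (1.57 cm)² = 2.46×10⁻⁴ m².
Initially C₁ = ε₀A/d = 8.85×10⁻¹² × 2.46×10⁻⁴ / 1.94×10⁻⁴ = 1.12×10⁻¹¹ F.
V₁ = 2.97 V.
Isolated ⇒ Q is held fixed. C₂ = 0.508 C₁ and V = Q/C, so V₂/V₁ = C₁/C₂ = 1.97.
V₂ = 1.97 × 2.97 = 5.85 V.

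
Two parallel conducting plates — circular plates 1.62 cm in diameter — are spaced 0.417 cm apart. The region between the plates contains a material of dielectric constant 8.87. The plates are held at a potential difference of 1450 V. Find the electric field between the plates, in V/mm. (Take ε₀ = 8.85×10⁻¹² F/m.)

E = V/d = 1450 / 4.17×10⁻³ = 3.48×10⁵ V/m.

348 V/mm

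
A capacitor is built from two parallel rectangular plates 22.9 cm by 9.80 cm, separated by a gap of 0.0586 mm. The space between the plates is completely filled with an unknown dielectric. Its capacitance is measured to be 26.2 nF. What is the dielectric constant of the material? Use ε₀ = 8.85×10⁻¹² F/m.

7.73

A = 22.9 × 9.80 cm² = 2.24×10⁻² m².
κ = Cd/(ε₀A) = 2.62×10⁻⁸ × 5.86×10⁻⁵ / (8.85×10⁻¹² × 2.24×10⁻²) = 7.73.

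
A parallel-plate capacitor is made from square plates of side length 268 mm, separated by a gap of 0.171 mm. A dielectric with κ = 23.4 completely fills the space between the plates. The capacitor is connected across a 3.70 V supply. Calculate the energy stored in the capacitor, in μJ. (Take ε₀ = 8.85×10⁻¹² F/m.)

A = (268 mm)² = 7.18×10⁻² m².
C = κε₀A/d = 23.4 × 8.85×10⁻¹² × 7.18×10⁻² / 1.71×10⁻⁴ = 8.70×10⁻⁸ F.
U = ½CV² = ½ × 8.70×10⁻⁸ × (3.70)² = 5.95×10⁻⁷ J.

0.595 μJ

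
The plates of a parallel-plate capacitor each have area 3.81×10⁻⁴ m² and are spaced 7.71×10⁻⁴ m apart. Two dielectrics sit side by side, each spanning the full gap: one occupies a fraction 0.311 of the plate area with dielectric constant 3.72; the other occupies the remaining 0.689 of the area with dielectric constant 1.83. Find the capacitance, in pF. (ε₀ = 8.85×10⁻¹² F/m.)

C ≈ 10.6 pF

Side-by-side slabs ⇒ two capacitors in parallel, each spanning the full gap.
C₁ = κ₁ε₀A₁/d = 3.72 × 8.85×10⁻¹² × 1.18×10⁻⁴ / 7.71×10⁻⁴ = 5.06×10⁻¹² F.
C₂ = κ₂ε₀A₂/d = 1.83 × 8.85×10⁻¹² × 2.63×10⁻⁴ / 7.71×10⁻⁴ = 5.51×10⁻¹² F.
C = C₁ + C₂ = 1.06×10⁻¹¹ F.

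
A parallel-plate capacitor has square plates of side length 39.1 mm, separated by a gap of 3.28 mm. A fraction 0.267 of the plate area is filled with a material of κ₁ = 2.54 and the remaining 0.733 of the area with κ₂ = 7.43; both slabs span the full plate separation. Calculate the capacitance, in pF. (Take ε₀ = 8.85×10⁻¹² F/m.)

A = (39.1 mm)² = 1.53×10⁻³ m².
Side-by-side slabs ⇒ two capacitors in parallel, each spanning the full gap.
C₁ = κ₁ε₀A₁/d = 2.54 × 8.85×10⁻¹² × 4.08×10⁻⁴ / 3.28×10⁻³ = 2.80×10⁻¹² F.
C₂ = κ₂ε₀A₂/d = 7.43 × 8.85×10⁻¹² × 1.12×10⁻³ / 3.28×10⁻³ = 2.25×10⁻¹¹ F.
C = C₁ + C₂ = 2.53×10⁻¹¹ F.

C ≈ 25.3 pF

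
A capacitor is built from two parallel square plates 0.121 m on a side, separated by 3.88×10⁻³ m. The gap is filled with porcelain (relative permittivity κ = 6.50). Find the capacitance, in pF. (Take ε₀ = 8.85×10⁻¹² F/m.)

217 pF

A = (0.121 m)² = 1.46×10⁻² m².
C = κε₀A/d = 6.50 × 8.85×10⁻¹² × 1.46×10⁻² / 3.88×10⁻³ = 2.17×10⁻¹⁰ F.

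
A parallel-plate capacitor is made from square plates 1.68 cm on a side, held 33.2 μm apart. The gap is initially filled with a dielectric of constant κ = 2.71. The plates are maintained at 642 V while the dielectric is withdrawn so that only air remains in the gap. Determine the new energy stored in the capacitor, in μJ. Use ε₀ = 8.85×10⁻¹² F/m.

A = (1.68 cm)² = 2.82×10⁻⁴ m².
Initially C₁ = κε₀A/d = 2.71 × 8.85×10⁻¹² × 2.82×10⁻⁴ / 3.32×10⁻⁵ = 2.04×10⁻¹⁰ F.
U₁ = 4.20×10⁻⁵ J.
Battery connected ⇒ V is held fixed. C₂ = 0.369 C₁ and U = ½CV², so U₂/U₁ = C₂/C₁ = 0.369.
U₂ = 0.369 × 4.20×10⁻⁵ = 1.55×10⁻⁵ J.

U ≈ 15.5 μJ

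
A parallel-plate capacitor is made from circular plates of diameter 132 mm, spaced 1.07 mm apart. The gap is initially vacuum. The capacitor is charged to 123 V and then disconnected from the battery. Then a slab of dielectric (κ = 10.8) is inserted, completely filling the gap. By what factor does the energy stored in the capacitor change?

U₂/U₁ ≈ 0.0926

Isolated ⇒ Q is held fixed.
C₂ = 10.8 C₁ and U = Q²/(2C), so U₂/U₁ = C₁/C₂ = 0.0926.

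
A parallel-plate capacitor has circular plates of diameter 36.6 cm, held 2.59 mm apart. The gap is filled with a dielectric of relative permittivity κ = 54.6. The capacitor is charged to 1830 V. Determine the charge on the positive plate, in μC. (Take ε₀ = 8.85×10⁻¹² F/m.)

A = π(36.6/2 cm)² = 0.105 m².
C = κε₀A/d = 54.6 × 8.85×10⁻¹² × 0.105 / 2.59×10⁻³ = 1.96×10⁻⁸ F.
Q = CV = 1.96×10⁻⁸ × 1830 = 3.59×10⁻⁵ C.

Q ≈ 35.9 μC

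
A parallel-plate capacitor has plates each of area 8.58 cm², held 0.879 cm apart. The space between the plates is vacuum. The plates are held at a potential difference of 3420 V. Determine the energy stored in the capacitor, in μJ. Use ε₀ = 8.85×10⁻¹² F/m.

A = 8.58 cm² = 8.58×10⁻⁴ m².
C = ε₀A/d = 8.85×10⁻¹² × 8.58×10⁻⁴ / 8.79×10⁻³ = 8.64×10⁻¹³ F.
U = ½CV² = ½ × 8.64×10⁻¹³ × (3420)² = 5.05×10⁻⁶ J.

U ≈ 5.05 μJ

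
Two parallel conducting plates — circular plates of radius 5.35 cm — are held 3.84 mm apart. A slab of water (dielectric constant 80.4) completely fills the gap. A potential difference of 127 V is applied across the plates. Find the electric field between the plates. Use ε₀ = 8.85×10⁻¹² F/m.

E = V/d = 127 / 3.84×10⁻³ = 3.31×10⁴ V/m.

E ≈ 33.1 kV/m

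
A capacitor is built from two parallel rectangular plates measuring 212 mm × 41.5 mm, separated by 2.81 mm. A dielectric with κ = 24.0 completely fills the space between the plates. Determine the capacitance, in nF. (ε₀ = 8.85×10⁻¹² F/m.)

A = 212 × 41.5 mm² = 8.80×10⁻³ m².
C = κε₀A/d = 24.0 × 8.85×10⁻¹² × 8.80×10⁻³ / 2.81×10⁻³ = 6.65×10⁻¹⁰ F.

0.665 nF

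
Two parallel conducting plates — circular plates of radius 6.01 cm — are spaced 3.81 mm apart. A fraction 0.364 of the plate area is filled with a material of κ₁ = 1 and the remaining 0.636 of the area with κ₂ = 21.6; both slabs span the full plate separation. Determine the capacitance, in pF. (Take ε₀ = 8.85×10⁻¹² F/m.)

A = π(6.01 cm)² = 1.13×10⁻² m².
Side-by-side slabs ⇒ two capacitors in parallel, each spanning the full gap.
C₁ = κ₁ε₀A₁/d = 1.00 × 8.85×10⁻¹² × 4.13×10⁻³ / 3.81×10⁻³ = 9.59×10⁻¹² F.
C₂ = κ₂ε₀A₂/d = 21.6 × 8.85×10⁻¹² × 7.22×10⁻³ / 3.81×10⁻³ = 3.62×10⁻¹⁰ F.
C = C₁ + C₂ = 3.72×10⁻¹⁰ F.

C ≈ 372 pF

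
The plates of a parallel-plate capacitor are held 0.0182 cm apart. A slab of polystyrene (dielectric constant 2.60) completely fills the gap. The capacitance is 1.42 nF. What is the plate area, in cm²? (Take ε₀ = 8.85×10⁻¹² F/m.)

112 cm²

A = Cd/(κε₀) = 1.42×10⁻⁹ × 1.82×10⁻⁴ / (2.60 × 8.85×10⁻¹²) = 1.12×10⁻² m².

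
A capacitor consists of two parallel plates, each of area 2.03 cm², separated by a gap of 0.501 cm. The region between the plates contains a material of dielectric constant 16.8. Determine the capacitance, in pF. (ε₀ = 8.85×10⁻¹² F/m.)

A = 2.03 cm² = 2.03×10⁻⁴ m².
C = κε₀A/d = 16.8 × 8.85×10⁻¹² × 2.03×10⁻⁴ / 5.01×10⁻³ = 6.02×10⁻¹² F.

6.02 pF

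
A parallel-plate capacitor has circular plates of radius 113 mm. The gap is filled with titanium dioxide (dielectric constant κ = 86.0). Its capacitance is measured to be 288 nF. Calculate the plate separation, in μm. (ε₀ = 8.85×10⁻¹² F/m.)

d ≈ 106 μm

A = π(113 mm)² = 4.01×10⁻² m².
d = κε₀A/C = 86.0 × 8.85×10⁻¹² × 4.01×10⁻² / 2.88×10⁻⁷ = 1.06×10⁻⁴ m.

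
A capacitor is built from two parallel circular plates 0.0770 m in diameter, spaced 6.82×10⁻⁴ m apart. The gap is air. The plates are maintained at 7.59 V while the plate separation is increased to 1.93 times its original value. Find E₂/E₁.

E₂/E₁ ≈ 0.518

Battery connected ⇒ V is held fixed.
E = V/d, so E₂/E₁ = d₁/d₂ = 0.518.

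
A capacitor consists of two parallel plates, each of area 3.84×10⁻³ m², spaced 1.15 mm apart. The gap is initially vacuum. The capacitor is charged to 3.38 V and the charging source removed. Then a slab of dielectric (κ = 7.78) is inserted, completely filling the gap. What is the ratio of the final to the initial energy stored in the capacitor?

U₂/U₁ ≈ 0.129

Isolated ⇒ Q is held fixed.
C₂ = 7.78 C₁ and U = Q²/(2C), so U₂/U₁ = C₁/C₂ = 0.129.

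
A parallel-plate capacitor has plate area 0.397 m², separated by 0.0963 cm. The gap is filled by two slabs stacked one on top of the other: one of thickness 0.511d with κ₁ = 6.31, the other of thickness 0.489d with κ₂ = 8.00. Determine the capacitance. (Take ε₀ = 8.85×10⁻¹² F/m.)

C ≈ 25.7 nF

Stacked slabs ⇒ two capacitors in series, each with the full plate area.
C₁ = κ₁ε₀A/d₁ = 6.31 × 8.85×10⁻¹² × 0.397 / 4.92×10⁻⁴ = 4.51×10⁻⁸ F.
C₂ = κ₂ε₀A/d₂ = 8.00 × 8.85×10⁻¹² × 0.397 / 4.71×10⁻⁴ = 5.97×10⁻⁸ F.
C = (1/C₁ + 1/C₂)⁻¹ = 2.57×10⁻⁸ F.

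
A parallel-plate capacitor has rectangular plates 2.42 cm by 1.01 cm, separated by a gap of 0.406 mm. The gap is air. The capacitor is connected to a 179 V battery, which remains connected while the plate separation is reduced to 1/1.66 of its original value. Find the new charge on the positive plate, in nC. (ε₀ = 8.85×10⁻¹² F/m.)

1.58 nC

A = 2.42 × 1.01 cm² = 2.44×10⁻⁴ m².
Initially C₁ = ε₀A/d = 8.85×10⁻¹² × 2.44×10⁻⁴ / 4.06×10⁻⁴ = 5.33×10⁻¹² F.
Q₁ = 9.54×10⁻¹⁰ C.
Battery connected ⇒ V is held fixed. C₂ = 1.66 C₁ and Q = CV, so Q₂/Q₁ = C₂/C₁ = 1.66.
Q₂ = 1.66 × 9.54×10⁻¹⁰ = 1.58×10⁻⁹ C.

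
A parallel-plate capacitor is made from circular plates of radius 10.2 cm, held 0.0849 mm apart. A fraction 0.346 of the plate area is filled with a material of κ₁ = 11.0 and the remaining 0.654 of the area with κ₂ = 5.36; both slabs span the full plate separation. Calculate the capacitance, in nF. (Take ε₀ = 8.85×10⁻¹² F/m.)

C ≈ 24.9 nF

A = π(10.2 cm)² = 3.27×10⁻² m².
Side-by-side slabs ⇒ two capacitors in parallel, each spanning the full gap.
C₁ = κ₁ε₀A₁/d = 11.0 × 8.85×10⁻¹² × 1.13×10⁻² / 8.49×10⁻⁵ = 1.30×10⁻⁸ F.
C₂ = κ₂ε₀A₂/d = 5.36 × 8.85×10⁻¹² × 2.14×10⁻² / 8.49×10⁻⁵ = 1.19×10⁻⁸ F.
C = C₁ + C₂ = 2.49×10⁻⁸ F.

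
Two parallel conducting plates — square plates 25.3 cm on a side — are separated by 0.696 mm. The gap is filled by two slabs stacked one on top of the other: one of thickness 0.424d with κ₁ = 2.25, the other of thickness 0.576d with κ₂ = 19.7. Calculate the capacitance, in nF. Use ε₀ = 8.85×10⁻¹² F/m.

A = (25.3 cm)² = 6.40×10⁻² m².
Stacked slabs ⇒ two capacitors in series, each with the full plate area.
C₁ = κ₁ε₀A/d₁ = 2.25 × 8.85×10⁻¹² × 6.40×10⁻² / 2.95×10⁻⁴ = 4.32×10⁻⁹ F.
C₂ = κ₂ε₀A/d₂ = 19.7 × 8.85×10⁻¹² × 6.40×10⁻² / 4.01×10⁻⁴ = 2.78×10⁻⁸ F.
C = (1/C₁ + 1/C₂)⁻¹ = 3.74×10⁻⁹ F.

3.74 nF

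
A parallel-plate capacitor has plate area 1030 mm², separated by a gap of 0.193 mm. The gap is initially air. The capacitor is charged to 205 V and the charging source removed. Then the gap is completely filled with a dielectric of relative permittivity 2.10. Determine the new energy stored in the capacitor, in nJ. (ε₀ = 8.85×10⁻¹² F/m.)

473 nJ

A = 1030 mm² = 1.03×10⁻³ m².
Initially C₁ = ε₀A/d = 8.85×10⁻¹² × 1.03×10⁻³ / 1.93×10⁻⁴ = 4.72×10⁻¹¹ F.
U₁ = 9.92×10⁻⁷ J.
Isolated ⇒ Q is held fixed. C₂ = 2.10 C₁ and U = Q²/(2C), so U₂/U₁ = C₁/C₂ = 0.476.
U₂ = 0.476 × 9.92×10⁻⁷ = 4.73×10⁻⁷ J.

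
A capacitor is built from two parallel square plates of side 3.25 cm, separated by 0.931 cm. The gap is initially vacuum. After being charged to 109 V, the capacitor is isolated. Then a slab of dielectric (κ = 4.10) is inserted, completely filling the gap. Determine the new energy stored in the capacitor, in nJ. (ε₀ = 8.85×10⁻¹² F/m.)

1.45 nJ

A = (3.25 cm)² = 1.06×10⁻³ m².
Initially C₁ = ε₀A/d = 8.85×10⁻¹² × 1.06×10⁻³ / 9.31×10⁻³ = 1.00×10⁻¹² F.
U₁ = 5.96×10⁻⁹ J.
Isolated ⇒ Q is held fixed. C₂ = 4.10 C₁ and U = Q²/(2C), so U₂/U₁ = C₁/C₂ = 0.244.
U₂ = 0.244 × 5.96×10⁻⁹ = 1.45×10⁻⁹ J.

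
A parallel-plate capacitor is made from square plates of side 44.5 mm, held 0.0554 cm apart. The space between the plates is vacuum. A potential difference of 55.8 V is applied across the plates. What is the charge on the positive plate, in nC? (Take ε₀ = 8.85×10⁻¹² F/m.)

1.77 nC

A = (44.5 mm)² = 1.98×10⁻³ m².
C = ε₀A/d = 8.85×10⁻¹² × 1.98×10⁻³ / 5.54×10⁻⁴ = 3.16×10⁻¹¹ F.
Q = CV = 3.16×10⁻¹¹ × 55.8 = 1.77×10⁻⁹ C.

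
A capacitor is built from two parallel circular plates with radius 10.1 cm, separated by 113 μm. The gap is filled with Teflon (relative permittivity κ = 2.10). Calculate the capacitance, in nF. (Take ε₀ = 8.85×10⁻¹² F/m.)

A = π(10.1 cm)² = 3.20×10⁻² m².
C = κε₀A/d = 2.10 × 8.85×10⁻¹² × 3.20×10⁻² / 1.13×10⁻⁴ = 5.27×10⁻⁹ F.

5.27 nF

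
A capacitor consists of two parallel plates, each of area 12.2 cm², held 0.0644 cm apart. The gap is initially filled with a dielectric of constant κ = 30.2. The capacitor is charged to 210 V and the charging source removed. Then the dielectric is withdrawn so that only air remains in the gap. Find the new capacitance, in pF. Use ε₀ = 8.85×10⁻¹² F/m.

A = 12.2 cm² = 1.22×10⁻³ m².
Initially C₁ = κε₀A/d = 30.2 × 8.85×10⁻¹² × 1.22×10⁻³ / 6.44×10⁻⁴ = 5.06×10⁻¹⁰ F.
C = κε₀A/d scales with κ, so C₂/C₁ = 1/κ = 1/30.2 = 0.0331.
C₂ = 0.0331 × 5.06×10⁻¹⁰ = 1.68×10⁻¹¹ F.

16.8 pF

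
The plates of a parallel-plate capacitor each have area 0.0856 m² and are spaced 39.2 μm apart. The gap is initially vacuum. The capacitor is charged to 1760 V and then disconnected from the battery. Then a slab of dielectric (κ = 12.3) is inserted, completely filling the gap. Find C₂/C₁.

12.3

C = κε₀A/d scales with κ, so C₂/C₁ = κ = 12.3.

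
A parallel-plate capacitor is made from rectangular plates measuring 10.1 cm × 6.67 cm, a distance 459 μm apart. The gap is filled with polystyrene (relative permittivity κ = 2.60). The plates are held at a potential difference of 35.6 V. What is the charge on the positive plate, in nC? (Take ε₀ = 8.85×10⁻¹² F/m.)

A = 10.1 × 6.67 cm² = 6.74×10⁻³ m².
C = κε₀A/d = 2.60 × 8.85×10⁻¹² × 6.74×10⁻³ / 4.59×10⁻⁴ = 3.38×10⁻¹⁰ F.
Q = CV = 3.38×10⁻¹⁰ × 35.6 = 1.20×10⁻⁸ C.

Q ≈ 12.0 nC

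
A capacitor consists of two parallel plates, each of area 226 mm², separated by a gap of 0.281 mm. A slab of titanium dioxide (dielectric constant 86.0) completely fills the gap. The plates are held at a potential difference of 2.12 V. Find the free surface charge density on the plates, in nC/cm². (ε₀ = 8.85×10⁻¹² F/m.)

0.574 nC/cm²

A = 226 mm² = 2.26×10⁻⁴ m².
C = κε₀A/d = 86.0 × 8.85×10⁻¹² × 2.26×10⁻⁴ / 2.81×10⁻⁴ = 6.12×10⁻¹⁰ F.
σ = Q/A = CV/A = 6.12×10⁻¹⁰ × 2.12 / 2.26×10⁻⁴ = 5.74×10⁻⁶ C/m².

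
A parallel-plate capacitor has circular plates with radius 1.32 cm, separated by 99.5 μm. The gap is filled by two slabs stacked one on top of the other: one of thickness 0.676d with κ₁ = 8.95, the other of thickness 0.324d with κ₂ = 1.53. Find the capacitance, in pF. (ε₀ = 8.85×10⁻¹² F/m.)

A = π(1.32 cm)² = 5.47×10⁻⁴ m².
Stacked slabs ⇒ two capacitors in series, each with the full plate area.
C₁ = κ₁ε₀A/d₁ = 8.95 × 8.85×10⁻¹² × 5.47×10⁻⁴ / 6.73×10⁻⁵ = 6.45×10⁻¹⁰ F.
C₂ = κ₂ε₀A/d₂ = 1.53 × 8.85×10⁻¹² × 5.47×10⁻⁴ / 3.22×10⁻⁵ = 2.30×10⁻¹⁰ F.
C = (1/C₁ + 1/C₂)⁻¹ = 1.69×10⁻¹⁰ F.

C ≈ 169 pF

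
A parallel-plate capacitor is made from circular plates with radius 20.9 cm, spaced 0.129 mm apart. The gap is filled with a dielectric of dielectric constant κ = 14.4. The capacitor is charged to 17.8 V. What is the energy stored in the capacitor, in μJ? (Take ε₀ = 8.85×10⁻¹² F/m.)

A = π(20.9 cm)² = 0.137 m².
C = κε₀A/d = 14.4 × 8.85×10⁻¹² × 0.137 / 1.29×10⁻⁴ = 1.36×10⁻⁷ F.
U = ½CV² = ½ × 1.36×10⁻⁷ × (17.8)² = 2.15×10⁻⁵ J.

U ≈ 21.5 μJ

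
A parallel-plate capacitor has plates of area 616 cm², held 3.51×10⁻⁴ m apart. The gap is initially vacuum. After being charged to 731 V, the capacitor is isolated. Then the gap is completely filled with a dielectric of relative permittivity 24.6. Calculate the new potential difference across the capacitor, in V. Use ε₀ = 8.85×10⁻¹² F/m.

V ≈ 29.7 V

A = 616 cm² = 6.16×10⁻² m².
Initially C₁ = ε₀A/d = 8.85×10⁻¹² × 6.16×10⁻² / 3.51×10⁻⁴ = 1.55×10⁻⁹ F.
V₁ = 7.31×10² V.
Isolated ⇒ Q is held fixed. C₂ = 24.6 C₁ and V = Q/C, so V₂/V₁ = C₁/C₂ = 0.0407.
V₂ = 0.0407 × 7.31×10² = 29.7 V.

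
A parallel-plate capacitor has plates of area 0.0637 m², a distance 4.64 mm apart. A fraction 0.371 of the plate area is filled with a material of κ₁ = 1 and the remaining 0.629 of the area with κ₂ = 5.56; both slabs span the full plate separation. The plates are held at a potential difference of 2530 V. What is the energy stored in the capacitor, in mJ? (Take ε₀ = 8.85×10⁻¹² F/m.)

U ≈ 1.50 mJ

Side-by-side slabs ⇒ two capacitors in parallel, each spanning the full gap.
C₁ = κ₁ε₀A₁/d = 1.00 × 8.85×10⁻¹² × 2.36×10⁻² / 4.64×10⁻³ = 4.51×10⁻¹¹ F.
C₂ = κ₂ε₀A₂/d = 5.56 × 8.85×10⁻¹² × 4.01×10⁻² / 4.64×10⁻³ = 4.25×10⁻¹⁰ F.
C = C₁ + C₂ = 4.70×10⁻¹⁰ F.
U = ½CV² = ½ × 4.70×10⁻¹⁰ × (2530)² = 1.50×10⁻³ J.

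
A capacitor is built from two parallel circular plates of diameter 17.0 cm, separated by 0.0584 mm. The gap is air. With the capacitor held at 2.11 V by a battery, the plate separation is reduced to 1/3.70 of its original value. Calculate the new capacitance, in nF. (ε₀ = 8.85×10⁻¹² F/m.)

12.7 nF

A = π(17.0/2 cm)² = 2.27×10⁻² m².
Initially C₁ = ε₀A/d = 8.85×10⁻¹² × 2.27×10⁻² / 5.84×10⁻⁵ = 3.44×10⁻⁹ F.
C = ε₀A/d scales as 1/d, so C₂/C₁ = d₁/d₂ = 3.70.
C₂ = 3.70 × 3.44×10⁻⁹ = 1.27×10⁻⁸ F.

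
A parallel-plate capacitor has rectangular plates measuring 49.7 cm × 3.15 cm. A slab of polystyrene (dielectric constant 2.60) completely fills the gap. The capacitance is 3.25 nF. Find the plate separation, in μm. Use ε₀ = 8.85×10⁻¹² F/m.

111 μm

A = 49.7 × 3.15 cm² = 1.57×10⁻² m².
d = κε₀A/C = 2.60 × 8.85×10⁻¹² × 1.57×10⁻² / 3.25×10⁻⁹ = 1.11×10⁻⁴ m.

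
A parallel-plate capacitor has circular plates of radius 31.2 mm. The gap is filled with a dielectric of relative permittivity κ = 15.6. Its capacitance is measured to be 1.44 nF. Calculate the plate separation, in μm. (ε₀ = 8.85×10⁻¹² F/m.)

293 μm

A = π(31.2 mm)² = 3.06×10⁻³ m².
d = κε₀A/C = 15.6 × 8.85×10⁻¹² × 3.06×10⁻³ / 1.44×10⁻⁹ = 2.93×10⁻⁴ m.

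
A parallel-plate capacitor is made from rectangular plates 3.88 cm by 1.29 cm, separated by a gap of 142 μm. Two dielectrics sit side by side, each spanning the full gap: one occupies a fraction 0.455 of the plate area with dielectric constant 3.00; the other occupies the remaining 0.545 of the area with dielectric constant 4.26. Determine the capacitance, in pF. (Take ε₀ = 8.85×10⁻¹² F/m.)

A = 3.88 × 1.29 cm² = 5.01×10⁻⁴ m².
Side-by-side slabs ⇒ two capacitors in parallel, each spanning the full gap.
C₁ = κ₁ε₀A₁/d = 3.00 × 8.85×10⁻¹² × 2.28×10⁻⁴ / 1.42×10⁻⁴ = 4.26×10⁻¹¹ F.
C₂ = κ₂ε₀A₂/d = 4.26 × 8.85×10⁻¹² × 2.73×10⁻⁴ / 1.42×10⁻⁴ = 7.24×10⁻¹¹ F.
C = C₁ + C₂ = 1.15×10⁻¹⁰ F.

C ≈ 115 pF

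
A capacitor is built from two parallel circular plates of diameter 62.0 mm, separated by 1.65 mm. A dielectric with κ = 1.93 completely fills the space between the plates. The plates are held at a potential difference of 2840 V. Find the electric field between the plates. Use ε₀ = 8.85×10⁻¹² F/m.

E ≈ 1.72 MV/m

E = V/d = 2840 / 1.65×10⁻³ = 1.72×10⁶ V/m.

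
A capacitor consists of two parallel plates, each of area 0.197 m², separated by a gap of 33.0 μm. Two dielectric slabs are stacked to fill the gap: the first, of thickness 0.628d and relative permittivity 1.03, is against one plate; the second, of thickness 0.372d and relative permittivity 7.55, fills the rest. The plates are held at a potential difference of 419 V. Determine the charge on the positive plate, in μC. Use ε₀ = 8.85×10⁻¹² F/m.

Q ≈ 33.6 μC

Stacked slabs ⇒ two capacitors in series, each with the full plate area.
C₁ = κ₁ε₀A/d₁ = 1.03 × 8.85×10⁻¹² × 0.197 / 2.07×10⁻⁵ = 8.67×10⁻⁸ F.
C₂ = κ₂ε₀A/d₂ = 7.55 × 8.85×10⁻¹² × 0.197 / 1.23×10⁻⁵ = 1.07×10⁻⁶ F.
C = (1/C₁ + 1/C₂)⁻¹ = 8.02×10⁻⁸ F.
Q = CV = 8.02×10⁻⁸ × 419 = 3.36×10⁻⁵ C.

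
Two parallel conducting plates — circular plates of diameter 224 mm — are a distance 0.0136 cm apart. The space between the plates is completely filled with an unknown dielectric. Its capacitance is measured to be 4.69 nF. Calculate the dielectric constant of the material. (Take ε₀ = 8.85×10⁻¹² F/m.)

A = π(224/2 mm)² = 3.94×10⁻² m².
κ = Cd/(ε₀A) = 4.69×10⁻⁹ × 1.36×10⁻⁴ / (8.85×10⁻¹² × 3.94×10⁻²) = 1.83.

1.83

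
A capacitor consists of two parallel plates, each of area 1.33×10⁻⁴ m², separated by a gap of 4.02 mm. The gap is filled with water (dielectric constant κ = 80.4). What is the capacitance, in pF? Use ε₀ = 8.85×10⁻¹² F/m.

C = κε₀A/d = 80.4 × 8.85×10⁻¹² × 1.33×10⁻⁴ / 4.02×10⁻³ = 2.35×10⁻¹¹ F.

C ≈ 23.5 pF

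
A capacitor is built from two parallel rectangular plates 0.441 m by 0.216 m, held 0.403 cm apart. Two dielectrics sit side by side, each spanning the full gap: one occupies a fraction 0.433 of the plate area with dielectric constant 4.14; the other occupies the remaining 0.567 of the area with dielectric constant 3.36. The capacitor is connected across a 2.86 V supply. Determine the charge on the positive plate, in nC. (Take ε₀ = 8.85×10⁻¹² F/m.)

Q ≈ 2.21 nC

A = 0.441 × 0.216 m² = 9.53×10⁻² m².
Side-by-side slabs ⇒ two capacitors in parallel, each spanning the full gap.
C₁ = κ₁ε₀A₁/d = 4.14 × 8.85×10⁻¹² × 4.12×10⁻² / 4.03×10⁻³ = 3.75×10⁻¹⁰ F.
C₂ = κ₂ε₀A₂/d = 3.36 × 8.85×10⁻¹² × 5.40×10⁻² / 4.03×10⁻³ = 3.99×10⁻¹⁰ F.
C = C₁ + C₂ = 7.74×10⁻¹⁰ F.
Q = CV = 7.74×10⁻¹⁰ × 2.86 = 2.21×10⁻⁹ C.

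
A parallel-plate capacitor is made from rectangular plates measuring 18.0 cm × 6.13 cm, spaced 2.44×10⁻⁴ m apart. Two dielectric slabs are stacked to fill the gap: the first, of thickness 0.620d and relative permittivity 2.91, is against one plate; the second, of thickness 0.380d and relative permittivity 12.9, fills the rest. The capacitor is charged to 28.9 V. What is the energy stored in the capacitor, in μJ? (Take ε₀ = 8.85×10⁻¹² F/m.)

0.689 μJ

A = 18.0 × 6.13 cm² = 1.10×10⁻² m².
Stacked slabs ⇒ two capacitors in series, each with the full plate area.
C₁ = κ₁ε₀A/d₁ = 2.91 × 8.85×10⁻¹² × 1.10×10⁻² / 1.51×10⁻⁴ = 1.88×10⁻⁹ F.
C₂ = κ₂ε₀A/d₂ = 12.9 × 8.85×10⁻¹² × 1.10×10⁻² / 9.27×10⁻⁵ = 1.36×10⁻⁸ F.
C = (1/C₁ + 1/C₂)⁻¹ = 1.65×10⁻⁹ F.
U = ½CV² = ½ × 1.65×10⁻⁹ × (28.9)² = 6.89×10⁻⁷ J.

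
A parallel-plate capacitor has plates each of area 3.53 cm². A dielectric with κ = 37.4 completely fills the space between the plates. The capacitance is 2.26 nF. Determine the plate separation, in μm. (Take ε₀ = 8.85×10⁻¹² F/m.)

A = 3.53 cm² = 3.53×10⁻⁴ m².
d = κε₀A/C = 37.4 × 8.85×10⁻¹² × 3.53×10⁻⁴ / 2.26×10⁻⁹ = 5.17×10⁻⁵ m.

51.7 μm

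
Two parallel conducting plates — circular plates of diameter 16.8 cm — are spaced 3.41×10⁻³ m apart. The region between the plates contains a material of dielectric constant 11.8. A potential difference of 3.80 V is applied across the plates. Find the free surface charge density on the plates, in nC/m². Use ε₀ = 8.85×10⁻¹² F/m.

σ ≈ 116 nC/m²

A = π(16.8/2 cm)² = 2.22×10⁻² m².
C = κε₀A/d = 11.8 × 8.85×10⁻¹² × 2.22×10⁻² / 3.41×10⁻³ = 6.79×10⁻¹⁰ F.
σ = Q/A = CV/A = 6.79×10⁻¹⁰ × 3.80 / 2.22×10⁻² = 1.16×10⁻⁷ C/m².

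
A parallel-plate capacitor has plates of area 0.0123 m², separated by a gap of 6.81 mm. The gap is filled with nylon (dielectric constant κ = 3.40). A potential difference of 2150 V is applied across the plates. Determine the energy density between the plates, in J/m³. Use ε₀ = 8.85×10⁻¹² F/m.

E = V/d = 2150 / 6.81×10⁻³ = 3.16×10⁵ V/m.
u = ½κε₀E² = ½ × 3.40 × 8.85×10⁻¹² × (3.16×10⁵)² = 1.50 J/m³.

1.50 J/m³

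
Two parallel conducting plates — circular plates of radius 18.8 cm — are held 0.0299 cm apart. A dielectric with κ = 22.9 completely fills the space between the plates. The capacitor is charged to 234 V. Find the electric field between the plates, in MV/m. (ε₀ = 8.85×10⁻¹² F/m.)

E = V/d = 234 / 2.99×10⁻⁴ = 7.83×10⁵ V/m.

0.783 MV/m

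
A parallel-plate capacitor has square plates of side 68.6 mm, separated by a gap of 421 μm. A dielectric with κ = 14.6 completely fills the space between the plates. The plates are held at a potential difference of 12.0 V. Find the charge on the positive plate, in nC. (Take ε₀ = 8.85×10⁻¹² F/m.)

A = (68.6 mm)² = 4.71×10⁻³ m².
C = κε₀A/d = 14.6 × 8.85×10⁻¹² × 4.71×10⁻³ / 4.21×10⁻⁴ = 1.44×10⁻⁹ F.
Q = CV = 1.44×10⁻⁹ × 12.0 = 1.73×10⁻⁸ C.

Q ≈ 17.3 nC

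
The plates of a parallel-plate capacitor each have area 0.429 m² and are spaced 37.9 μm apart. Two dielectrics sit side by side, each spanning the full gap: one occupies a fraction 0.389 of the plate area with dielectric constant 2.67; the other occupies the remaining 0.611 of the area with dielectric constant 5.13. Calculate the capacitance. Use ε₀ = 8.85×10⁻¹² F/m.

418 nF

Side-by-side slabs ⇒ two capacitors in parallel, each spanning the full gap.
C₁ = κ₁ε₀A₁/d = 2.67 × 8.85×10⁻¹² × 0.167 / 3.79×10⁻⁵ = 1.04×10⁻⁷ F.
C₂ = κ₂ε₀A₂/d = 5.13 × 8.85×10⁻¹² × 0.262 / 3.79×10⁻⁵ = 3.14×10⁻⁷ F.
C = C₁ + C₂ = 4.18×10⁻⁷ F.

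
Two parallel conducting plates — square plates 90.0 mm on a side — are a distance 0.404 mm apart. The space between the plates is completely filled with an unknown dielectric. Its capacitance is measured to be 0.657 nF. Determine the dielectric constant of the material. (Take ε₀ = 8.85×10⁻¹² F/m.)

κ ≈ 3.70

A = (90.0 mm)² = 8.10×10⁻³ m².
κ = Cd/(ε₀A) = 6.57×10⁻¹⁰ × 4.04×10⁻⁴ / (8.85×10⁻¹² × 8.10×10⁻³) = 3.70.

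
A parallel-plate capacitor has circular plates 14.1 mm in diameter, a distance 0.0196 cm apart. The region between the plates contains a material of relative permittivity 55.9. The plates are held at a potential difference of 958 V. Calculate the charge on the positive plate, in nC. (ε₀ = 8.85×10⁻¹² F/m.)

A = π(14.1/2 mm)² = 1.56×10⁻⁴ m².
C = κε₀A/d = 55.9 × 8.85×10⁻¹² × 1.56×10⁻⁴ / 1.96×10⁻⁴ = 3.94×10⁻¹⁰ F.
Q = CV = 3.94×10⁻¹⁰ × 958 = 3.78×10⁻⁷ C.

Q ≈ 378 nC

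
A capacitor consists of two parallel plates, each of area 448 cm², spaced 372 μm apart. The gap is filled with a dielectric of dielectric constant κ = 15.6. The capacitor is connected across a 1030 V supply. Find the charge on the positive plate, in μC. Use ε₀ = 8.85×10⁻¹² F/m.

17.1 μC

A = 448 cm² = 4.48×10⁻² m².
C = κε₀A/d = 15.6 × 8.85×10⁻¹² × 4.48×10⁻² / 3.72×10⁻⁴ = 1.66×10⁻⁸ F.
Q = CV = 1.66×10⁻⁸ × 1030 = 1.71×10⁻⁵ C.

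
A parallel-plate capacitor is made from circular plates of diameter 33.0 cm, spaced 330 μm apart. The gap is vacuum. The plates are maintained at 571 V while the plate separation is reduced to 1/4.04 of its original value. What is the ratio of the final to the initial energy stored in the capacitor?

U₂/U₁ ≈ 4.04

Battery connected ⇒ V is held fixed.
C₂ = 4.04 C₁ and U = ½CV², so U₂/U₁ = C₂/C₁ = 4.04.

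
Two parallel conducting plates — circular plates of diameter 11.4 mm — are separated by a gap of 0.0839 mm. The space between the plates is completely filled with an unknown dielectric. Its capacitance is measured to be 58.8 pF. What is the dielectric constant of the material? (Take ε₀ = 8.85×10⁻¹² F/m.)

5.46

A = π(11.4/2 mm)² = 1.02×10⁻⁴ m².
κ = Cd/(ε₀A) = 5.88×10⁻¹¹ × 8.39×10⁻⁵ / (8.85×10⁻¹² × 1.02×10⁻⁴) = 5.46.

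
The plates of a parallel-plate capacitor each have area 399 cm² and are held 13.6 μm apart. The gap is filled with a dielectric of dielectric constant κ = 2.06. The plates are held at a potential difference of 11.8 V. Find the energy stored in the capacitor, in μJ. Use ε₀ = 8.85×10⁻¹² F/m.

A = 399 cm² = 3.99×10⁻² m².
C = κε₀A/d = 2.06 × 8.85×10⁻¹² × 3.99×10⁻² / 1.36×10⁻⁵ = 5.35×10⁻⁸ F.
U = ½CV² = ½ × 5.35×10⁻⁸ × (11.8)² = 3.72×10⁻⁶ J.

3.72 μJ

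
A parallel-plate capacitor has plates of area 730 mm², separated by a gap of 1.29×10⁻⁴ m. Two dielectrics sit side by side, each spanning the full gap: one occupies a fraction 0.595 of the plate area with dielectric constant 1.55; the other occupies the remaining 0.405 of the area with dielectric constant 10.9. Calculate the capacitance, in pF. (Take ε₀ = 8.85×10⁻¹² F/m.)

C ≈ 267 pF

A = 730 mm² = 7.30×10⁻⁴ m².
Side-by-side slabs ⇒ two capacitors in parallel, each spanning the full gap.
C₁ = κ₁ε₀A₁/d = 1.55 × 8.85×10⁻¹² × 4.34×10⁻⁴ / 1.29×10⁻⁴ = 4.62×10⁻¹¹ F.
C₂ = κ₂ε₀A₂/d = 10.9 × 8.85×10⁻¹² × 2.96×10⁻⁴ / 1.29×10⁻⁴ = 2.21×10⁻¹⁰ F.
C = C₁ + C₂ = 2.67×10⁻¹⁰ F.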